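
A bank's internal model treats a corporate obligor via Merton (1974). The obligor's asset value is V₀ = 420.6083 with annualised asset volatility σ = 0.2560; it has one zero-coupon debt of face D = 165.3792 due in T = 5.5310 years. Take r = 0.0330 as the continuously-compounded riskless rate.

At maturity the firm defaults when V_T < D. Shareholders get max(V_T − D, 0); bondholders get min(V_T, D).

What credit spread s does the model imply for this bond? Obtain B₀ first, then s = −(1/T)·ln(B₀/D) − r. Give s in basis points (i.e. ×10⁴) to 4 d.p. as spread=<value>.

spread=23.0302

d₁ = [ln(V₀/D) + (r + σ²/2)T] / (σ√T)
   = [ln(420.6083/165.3792) + (0.0330 + 0.5·0.2560²)·5.5310] / (0.2560·√5.5310)
   = [0.933461 + 0.363763] / 0.602063 = 2.154632
d₂ = d₁ − σ√T = 2.154632 − 0.602063 = 1.552569
N(d₁) = 0.984405,  N(d₂) = 0.939737,  e^(−rT) = 0.833165
E₀ = V₀·N(d₁) − D·e^(−rT)·N(d₂)
   = 420.6083·0.984405 − 165.3792·0.833165·0.939737 = 284.564077
B₀ = V₀ − E₀ = 420.6083 − 284.564077 = 136.044223
spread = −(1/T)·ln(B₀/D) − r = −(1/5.5310)·ln(136.044223/165.3792) − 0.0330 = 0.00230302
in basis points: 0.00230302 × 10⁴ = 23.0302 bp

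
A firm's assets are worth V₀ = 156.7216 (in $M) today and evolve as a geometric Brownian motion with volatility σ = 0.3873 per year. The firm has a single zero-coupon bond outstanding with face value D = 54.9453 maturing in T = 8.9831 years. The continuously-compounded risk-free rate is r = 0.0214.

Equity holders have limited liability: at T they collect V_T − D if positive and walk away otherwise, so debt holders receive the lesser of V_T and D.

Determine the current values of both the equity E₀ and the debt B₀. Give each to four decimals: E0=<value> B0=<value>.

d₁ = [ln(V₀/D) + (r + σ²/2)T] / (σ√T)
   = [ln(156.7216/54.9453) + (0.0214 + 0.5·0.3873²)·8.9831] / (0.3873·√8.9831)
   = [1.048133 + 0.865977] / 1.160809 = 1.648945
d₂ = d₁ − σ√T = 1.648945 − 1.160809 = 0.488136
N(d₁) = 0.950421,  N(d₂) = 0.687273,  e^(−rT) = 0.825110
E₀ = V₀·N(d₁) − D·e^(−rT)·N(d₂)
   = 156.7216·0.950421 − 54.9453·0.825110·0.687273 = 117.793253
B₀ = V₀ − E₀ = 156.7216 − 117.793253 = 38.928347

E0=117.7933 B0=38.9283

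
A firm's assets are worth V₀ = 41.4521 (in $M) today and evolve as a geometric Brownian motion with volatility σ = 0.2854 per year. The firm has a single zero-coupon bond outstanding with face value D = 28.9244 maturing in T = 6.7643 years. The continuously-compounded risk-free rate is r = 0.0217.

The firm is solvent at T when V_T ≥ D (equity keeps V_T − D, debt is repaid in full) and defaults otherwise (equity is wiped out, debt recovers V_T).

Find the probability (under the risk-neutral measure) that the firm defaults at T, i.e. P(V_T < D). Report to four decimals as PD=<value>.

d₁ = [ln(V₀/D) + (r + σ²/2)T] / (σ√T)
   = [ln(41.4521/28.9244) + (0.0217 + 0.5·0.2854²)·6.7643] / (0.2854·√6.7643)
   = [0.359853 + 0.422272] / 0.742276 = 1.053685
d₂ = d₁ − σ√T = 1.053685 − 0.742276 = 0.311409
risk-neutral PD = N(−d₂) = N(-0.311409) = 0.377745

PD=0.3777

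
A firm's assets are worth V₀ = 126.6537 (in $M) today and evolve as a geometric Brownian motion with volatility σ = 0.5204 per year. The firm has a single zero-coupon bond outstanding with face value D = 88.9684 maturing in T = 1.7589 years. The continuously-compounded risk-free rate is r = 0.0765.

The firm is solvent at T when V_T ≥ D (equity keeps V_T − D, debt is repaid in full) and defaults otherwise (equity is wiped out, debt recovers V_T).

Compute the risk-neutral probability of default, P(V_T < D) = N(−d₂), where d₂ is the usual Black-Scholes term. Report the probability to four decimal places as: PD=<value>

PD=0.3588

d₁ = [ln(V₀/D) + (r + σ²/2)T] / (σ√T)
   = [ln(126.6537/88.9684) + (0.0765 + 0.5·0.5204²)·1.7589] / (0.5204·√1.7589)
   = [0.353175 + 0.372725] / 0.690173 = 1.051766
d₂ = d₁ − σ√T = 1.051766 − 0.690173 = 0.361593
risk-neutral PD = N(−d₂) = N(-0.361593) = 0.358828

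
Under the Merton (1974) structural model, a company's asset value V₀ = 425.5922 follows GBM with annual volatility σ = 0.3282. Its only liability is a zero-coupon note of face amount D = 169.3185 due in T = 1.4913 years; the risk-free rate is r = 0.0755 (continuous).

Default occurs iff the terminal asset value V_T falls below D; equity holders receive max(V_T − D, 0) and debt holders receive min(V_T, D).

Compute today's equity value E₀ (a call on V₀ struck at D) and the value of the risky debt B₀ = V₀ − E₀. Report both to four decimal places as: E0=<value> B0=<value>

d₁ = [ln(V₀/D) + (r + σ²/2)T] / (σ√T)
   = [ln(425.5922/169.3185) + (0.0755 + 0.5·0.3282²)·1.4913] / (0.3282·√1.4913)
   = [0.921700 + 0.192911] / 0.400794 = 2.781008
d₂ = d₁ − σ√T = 2.781008 − 0.400794 = 2.380214
N(d₁) = 0.997290,  N(d₂) = 0.991349,  e^(−rT) = 0.893514
E₀ = V₀·N(d₁) − D·e^(−rT)·N(d₂)
   = 425.5922·0.997290 − 169.3185·0.893514·0.991349 = 274.459421
B₀ = V₀ − E₀ = 425.5922 − 274.459421 = 151.132779

E0=274.4594 B0=151.1328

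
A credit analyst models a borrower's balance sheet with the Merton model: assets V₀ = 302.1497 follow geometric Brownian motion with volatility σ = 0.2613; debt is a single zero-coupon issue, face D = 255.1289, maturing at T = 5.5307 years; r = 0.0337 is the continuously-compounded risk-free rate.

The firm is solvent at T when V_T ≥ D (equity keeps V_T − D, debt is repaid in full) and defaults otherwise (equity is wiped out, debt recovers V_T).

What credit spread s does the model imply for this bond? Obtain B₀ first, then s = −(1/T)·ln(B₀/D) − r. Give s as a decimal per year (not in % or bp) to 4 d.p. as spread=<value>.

spread=0.0241

d₁ = [ln(V₀/D) + (r + σ²/2)T] / (σ√T)
   = [ln(302.1497/255.1289) + (0.0337 + 0.5·0.2613²)·5.5307] / (0.2613·√5.5307)
   = [0.169154 + 0.375196] / 0.614511 = 0.885827
d₂ = d₁ − σ√T = 0.885827 − 0.614511 = 0.271316
N(d₁) = 0.812145,  N(d₂) = 0.606926,  e^(−rT) = 0.829954
E₀ = V₀·N(d₁) − D·e^(−rT)·N(d₂)
   = 302.1497·0.812145 − 255.1289·0.829954·0.606926 = 116.875480
B₀ = V₀ − E₀ = 302.1497 − 116.875480 = 185.274220
spread = −(1/T)·ln(B₀/D) − r = −(1/5.5307)·ln(185.274220/255.1289) − 0.0337 = 0.02414655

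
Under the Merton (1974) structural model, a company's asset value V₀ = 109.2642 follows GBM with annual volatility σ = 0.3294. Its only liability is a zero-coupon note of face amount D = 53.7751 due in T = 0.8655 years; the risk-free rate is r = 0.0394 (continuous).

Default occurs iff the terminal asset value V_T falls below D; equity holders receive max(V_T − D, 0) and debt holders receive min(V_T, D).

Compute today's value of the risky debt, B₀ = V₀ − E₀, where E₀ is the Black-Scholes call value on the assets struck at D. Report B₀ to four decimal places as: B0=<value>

d₁ = [ln(V₀/D) + (r + σ²/2)T] / (σ√T)
   = [ln(109.2642/53.7751) + (0.0394 + 0.5·0.3294²)·0.8655] / (0.3294·√0.8655)
   = [0.708958 + 0.081056] / 0.306448 = 2.577970
d₂ = d₁ − σ√T = 2.577970 − 0.306448 = 2.271521
N(d₁) = 0.995031,  N(d₂) = 0.988442,  e^(−rT) = 0.966474
E₀ = V₀·N(d₁) − D·e^(−rT)·N(d₂)
   = 109.2642·0.995031 − 53.7751·0.966474·0.988442 = 57.349686
B₀ = V₀ − E₀ = 109.2642 − 57.349686 = 51.914514

B0=51.9145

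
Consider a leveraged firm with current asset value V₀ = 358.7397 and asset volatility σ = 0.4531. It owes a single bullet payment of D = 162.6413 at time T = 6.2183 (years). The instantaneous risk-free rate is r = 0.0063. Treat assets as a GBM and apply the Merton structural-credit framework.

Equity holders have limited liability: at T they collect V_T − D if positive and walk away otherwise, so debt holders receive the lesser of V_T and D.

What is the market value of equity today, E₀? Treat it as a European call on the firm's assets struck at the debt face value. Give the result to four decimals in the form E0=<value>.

d₁ = [ln(V₀/D) + (r + σ²/2)T] / (σ√T)
   = [ln(358.7397/162.6413) + (0.0063 + 0.5·0.4531²)·6.2183] / (0.4531·√6.2183)
   = [0.791050 + 0.677483] / 1.129874 = 1.299732
d₂ = d₁ − σ√T = 1.299732 − 1.129874 = 0.169858
N(d₁) = 0.903154,  N(d₂) = 0.567439,  e^(−rT) = 0.961582
E₀ = V₀·N(d₁) − D·e^(−rT)·N(d₂)
   = 358.7397·0.903154 − 162.6413·0.961582·0.567439 = 235.253541

E0=235.2535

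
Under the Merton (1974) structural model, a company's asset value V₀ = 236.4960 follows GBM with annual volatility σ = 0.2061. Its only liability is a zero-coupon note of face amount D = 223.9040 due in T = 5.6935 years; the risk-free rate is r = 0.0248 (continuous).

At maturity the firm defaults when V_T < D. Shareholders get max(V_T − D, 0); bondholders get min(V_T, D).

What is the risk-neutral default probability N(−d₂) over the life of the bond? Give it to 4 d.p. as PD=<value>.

d₁ = [ln(V₀/D) + (r + σ²/2)T] / (σ√T)
   = [ln(236.4960/223.9040) + (0.0248 + 0.5·0.2061²)·5.6935] / (0.2061·√5.6935)
   = [0.054714 + 0.262121] / 0.491776 = 0.644266
d₂ = d₁ − σ√T = 0.644266 − 0.491776 = 0.152489
risk-neutral PD = N(−d₂) = N(-0.152489) = 0.439400

PD=0.4394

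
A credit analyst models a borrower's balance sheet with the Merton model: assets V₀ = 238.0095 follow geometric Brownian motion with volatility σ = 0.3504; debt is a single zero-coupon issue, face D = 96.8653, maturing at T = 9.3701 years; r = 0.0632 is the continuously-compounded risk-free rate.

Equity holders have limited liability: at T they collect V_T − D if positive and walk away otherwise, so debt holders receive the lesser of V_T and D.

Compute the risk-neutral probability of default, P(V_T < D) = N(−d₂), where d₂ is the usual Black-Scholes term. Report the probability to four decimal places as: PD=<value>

d₁ = [ln(V₀/D) + (r + σ²/2)T] / (σ√T)
   = [ln(238.0095/96.8653) + (0.0632 + 0.5·0.3504²)·9.3701] / (0.3504·√9.3701)
   = [0.898989 + 1.167422] / 1.072596 = 1.926551
d₂ = d₁ − σ√T = 1.926551 − 1.072596 = 0.853955
risk-neutral PD = N(−d₂) = N(-0.853955) = 0.196565

PD=0.1966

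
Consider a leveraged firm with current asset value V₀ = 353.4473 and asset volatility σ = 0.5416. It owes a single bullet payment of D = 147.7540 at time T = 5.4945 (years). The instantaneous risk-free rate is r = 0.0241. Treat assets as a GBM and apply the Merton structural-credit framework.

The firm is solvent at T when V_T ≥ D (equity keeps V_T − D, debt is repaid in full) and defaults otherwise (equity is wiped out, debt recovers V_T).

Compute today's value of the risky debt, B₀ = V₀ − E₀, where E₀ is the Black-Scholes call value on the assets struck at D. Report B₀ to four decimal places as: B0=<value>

d₁ = [ln(V₀/D) + (r + σ²/2)T] / (σ√T)
   = [ln(353.4473/147.7540) + (0.0241 + 0.5·0.5416²)·5.4945] / (0.5416·√5.4945)
   = [0.872186 + 0.938270] / 1.269529 = 1.426084
d₂ = d₁ − σ√T = 1.426084 − 1.269529 = 0.156555
N(d₁) = 0.923078,  N(d₂) = 0.562202,  e^(−rT) = 0.875975
E₀ = V₀·N(d₁) − D·e^(−rT)·N(d₂)
   = 353.4473·0.923078 − 147.7540·0.875975·0.562202 = 253.494243
B₀ = V₀ − E₀ = 353.4473 − 253.494243 = 99.953057

B0=99.9531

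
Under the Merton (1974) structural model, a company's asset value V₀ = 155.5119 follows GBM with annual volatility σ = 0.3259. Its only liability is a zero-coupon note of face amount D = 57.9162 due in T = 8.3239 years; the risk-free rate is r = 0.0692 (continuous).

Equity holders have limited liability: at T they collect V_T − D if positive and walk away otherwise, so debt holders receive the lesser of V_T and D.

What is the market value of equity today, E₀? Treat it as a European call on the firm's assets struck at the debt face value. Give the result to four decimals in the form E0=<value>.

d₁ = [ln(V₀/D) + (r + σ²/2)T] / (σ√T)
   = [ln(155.5119/57.9162) + (0.0692 + 0.5·0.3259²)·8.3239] / (0.3259·√8.3239)
   = [0.987725 + 1.018058] / 0.940260 = 2.133223
d₂ = d₁ − σ√T = 2.133223 − 0.940260 = 1.192963
N(d₁) = 0.983547,  N(d₂) = 0.883558,  e^(−rT) = 0.562135
E₀ = V₀·N(d₁) − D·e^(−rT)·N(d₂)
   = 155.5119·0.983547 − 57.9162·0.562135·0.883558 = 124.187489

E0=124.1875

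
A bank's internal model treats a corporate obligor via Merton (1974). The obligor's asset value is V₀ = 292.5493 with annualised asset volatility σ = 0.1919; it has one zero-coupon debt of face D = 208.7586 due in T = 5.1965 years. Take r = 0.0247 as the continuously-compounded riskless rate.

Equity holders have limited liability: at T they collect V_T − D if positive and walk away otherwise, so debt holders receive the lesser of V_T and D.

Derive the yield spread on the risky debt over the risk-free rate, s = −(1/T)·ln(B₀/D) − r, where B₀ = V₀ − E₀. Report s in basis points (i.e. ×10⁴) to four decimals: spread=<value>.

spread=78.5106

d₁ = [ln(V₀/D) + (r + σ²/2)T] / (σ√T)
   = [ln(292.5493/208.7586) + (0.0247 + 0.5·0.1919²)·5.1965] / (0.1919·√5.1965)
   = [0.337455 + 0.224036] / 0.437452 = 1.283547
d₂ = d₁ − σ√T = 1.283547 − 0.437452 = 0.846095
N(d₁) = 0.900350,  N(d₂) = 0.801250,  e^(−rT) = 0.879542
E₀ = V₀·N(d₁) − D·e^(−rT)·N(d₂)
   = 292.5493·0.900350 − 208.7586·0.879542·0.801250 = 116.277527
B₀ = V₀ − E₀ = 292.5493 − 116.277527 = 176.271773
spread = −(1/T)·ln(B₀/D) − r = −(1/5.1965)·ln(176.271773/208.7586) − 0.0247 = 0.00785106
in basis points: 0.00785106 × 10⁴ = 78.5106 bp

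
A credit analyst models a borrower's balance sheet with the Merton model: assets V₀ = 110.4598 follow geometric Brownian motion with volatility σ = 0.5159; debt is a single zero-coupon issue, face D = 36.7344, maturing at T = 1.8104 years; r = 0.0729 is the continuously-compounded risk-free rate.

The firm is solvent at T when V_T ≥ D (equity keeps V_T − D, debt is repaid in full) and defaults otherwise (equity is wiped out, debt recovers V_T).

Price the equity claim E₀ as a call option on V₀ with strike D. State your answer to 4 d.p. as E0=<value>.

d₁ = [ln(V₀/D) + (r + σ²/2)T] / (σ√T)
   = [ln(110.4598/36.7344) + (0.0729 + 0.5·0.5159²)·1.8104] / (0.5159·√1.8104)
   = [1.100938 + 0.372900] / 0.694149 = 2.123229
d₂ = d₁ − σ√T = 2.123229 − 0.694149 = 1.429080
N(d₁) = 0.983133,  N(d₂) = 0.923509,  e^(−rT) = 0.876360
E₀ = V₀·N(d₁) − D·e^(−rT)·N(d₂)
   = 110.4598·0.983133 − 36.7344·0.876360·0.923509 = 78.866504

E0=78.8665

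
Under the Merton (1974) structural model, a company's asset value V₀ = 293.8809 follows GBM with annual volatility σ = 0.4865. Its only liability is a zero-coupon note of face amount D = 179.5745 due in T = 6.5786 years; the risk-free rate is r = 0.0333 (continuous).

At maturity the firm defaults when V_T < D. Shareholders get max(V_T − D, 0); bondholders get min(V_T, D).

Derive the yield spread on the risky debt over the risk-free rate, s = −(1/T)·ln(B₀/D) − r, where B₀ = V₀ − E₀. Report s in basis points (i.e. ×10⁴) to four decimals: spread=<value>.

spread=509.1763

d₁ = [ln(V₀/D) + (r + σ²/2)T] / (σ√T)
   = [ln(293.8809/179.5745) + (0.0333 + 0.5·0.4865²)·6.5786] / (0.4865·√6.5786)
   = [0.492584 + 0.997586] / 1.247813 = 1.194226
d₂ = d₁ − σ√T = 1.194226 − 1.247813 = -0.053587
N(d₁) = 0.883805,  N(d₂) = 0.478632,  e^(−rT) = 0.803268
E₀ = V₀·N(d₁) − D·e^(−rT)·N(d₂)
   = 293.8809·0.883805 − 179.5745·0.803268·0.478632 = 190.692537
B₀ = V₀ − E₀ = 293.8809 − 190.692537 = 103.188363
spread = −(1/T)·ln(B₀/D) − r = −(1/6.5786)·ln(103.188363/179.5745) − 0.0333 = 0.05091763
in basis points: 0.05091763 × 10⁴ = 509.1763 bp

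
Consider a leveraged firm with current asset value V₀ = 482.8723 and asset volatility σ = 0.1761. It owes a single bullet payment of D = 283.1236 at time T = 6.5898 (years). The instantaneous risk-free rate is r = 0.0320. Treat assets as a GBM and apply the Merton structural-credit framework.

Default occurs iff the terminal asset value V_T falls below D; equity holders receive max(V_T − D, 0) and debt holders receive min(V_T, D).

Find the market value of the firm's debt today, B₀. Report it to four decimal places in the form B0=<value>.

d₁ = [ln(V₀/D) + (r + σ²/2)T] / (σ√T)
   = [ln(482.8723/283.1236) + (0.0320 + 0.5·0.1761²)·6.5898] / (0.1761·√6.5898)
   = [0.533869 + 0.313052] / 0.452059 = 1.873473
d₂ = d₁ − σ√T = 1.873473 − 0.452059 = 1.421414
N(d₁) = 0.969498,  N(d₂) = 0.922402,  e^(−rT) = 0.809876
E₀ = V₀·N(d₁) − D·e^(−rT)·N(d₂)
   = 482.8723·0.969498 − 283.1236·0.809876·0.922402 = 256.641723
B₀ = V₀ − E₀ = 482.8723 − 256.641723 = 226.230577

B0=226.2306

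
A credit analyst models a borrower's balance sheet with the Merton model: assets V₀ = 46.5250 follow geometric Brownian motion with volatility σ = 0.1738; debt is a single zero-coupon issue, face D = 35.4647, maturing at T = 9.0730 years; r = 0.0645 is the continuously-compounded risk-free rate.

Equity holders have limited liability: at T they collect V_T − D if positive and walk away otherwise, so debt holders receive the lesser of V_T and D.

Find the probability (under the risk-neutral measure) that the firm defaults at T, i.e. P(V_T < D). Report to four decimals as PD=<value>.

PD=0.0846

d₁ = [ln(V₀/D) + (r + σ²/2)T] / (σ√T)
   = [ln(46.5250/35.4647) + (0.0645 + 0.5·0.1738²)·9.0730] / (0.1738·√9.0730)
   = [0.271452 + 0.722240] / 0.523510 = 1.898133
d₂ = d₁ − σ√T = 1.898133 − 0.523510 = 1.374622
risk-neutral PD = N(−d₂) = N(-1.374622) = 0.084624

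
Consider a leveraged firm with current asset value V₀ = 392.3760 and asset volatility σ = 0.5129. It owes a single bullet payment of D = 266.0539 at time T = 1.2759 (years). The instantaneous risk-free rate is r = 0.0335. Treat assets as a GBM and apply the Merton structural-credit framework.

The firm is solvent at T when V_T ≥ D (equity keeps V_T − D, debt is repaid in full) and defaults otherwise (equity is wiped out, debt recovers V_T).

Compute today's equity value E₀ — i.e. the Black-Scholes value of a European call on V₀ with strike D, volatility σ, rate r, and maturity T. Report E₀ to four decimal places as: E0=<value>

d₁ = [ln(V₀/D) + (r + σ²/2)T] / (σ√T)
   = [ln(392.3760/266.0539) + (0.0335 + 0.5·0.5129²)·1.2759] / (0.5129·√1.2759)
   = [0.388522 + 0.210566] / 0.579350 = 1.034068
d₂ = d₁ − σ√T = 1.034068 − 0.579350 = 0.454718
N(d₁) = 0.849448,  N(d₂) = 0.675344,  e^(−rT) = 0.958158
E₀ = V₀·N(d₁) − D·e^(−rT)·N(d₂)
   = 392.3760·0.849448 − 266.0539·0.958158·0.675344 = 161.143141

E0=161.1431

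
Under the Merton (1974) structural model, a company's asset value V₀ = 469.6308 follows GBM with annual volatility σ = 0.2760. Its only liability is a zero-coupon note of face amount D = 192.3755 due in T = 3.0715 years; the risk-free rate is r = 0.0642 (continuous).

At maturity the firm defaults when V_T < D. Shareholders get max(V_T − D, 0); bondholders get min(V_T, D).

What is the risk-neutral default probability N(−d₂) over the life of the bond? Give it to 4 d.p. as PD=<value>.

PD=0.0222

d₁ = [ln(V₀/D) + (r + σ²/2)T] / (σ√T)
   = [ln(469.6308/192.3755) + (0.0642 + 0.5·0.2760²)·3.0715] / (0.2760·√3.0715)
   = [0.892498 + 0.314178] / 0.483709 = 2.494630
d₂ = d₁ − σ√T = 2.494630 − 0.483709 = 2.010920
risk-neutral PD = N(−d₂) = N(-2.010920) = 0.022167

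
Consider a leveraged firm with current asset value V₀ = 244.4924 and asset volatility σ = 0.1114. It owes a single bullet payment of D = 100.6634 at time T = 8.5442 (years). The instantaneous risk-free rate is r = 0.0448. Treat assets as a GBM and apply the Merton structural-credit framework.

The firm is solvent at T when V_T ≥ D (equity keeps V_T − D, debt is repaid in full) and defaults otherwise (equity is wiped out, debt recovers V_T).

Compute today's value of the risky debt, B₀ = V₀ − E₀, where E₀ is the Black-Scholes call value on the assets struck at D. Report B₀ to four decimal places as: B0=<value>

B0=68.6482

d₁ = [ln(V₀/D) + (r + σ²/2)T] / (σ√T)
   = [ln(244.4924/100.6634) + (0.0448 + 0.5·0.1114²)·8.5442] / (0.1114·√8.5442)
   = [0.887402 + 0.435797] / 0.325627 = 4.063537
d₂ = d₁ − σ√T = 4.063537 − 0.325627 = 3.737909
N(d₁) = 0.999976,  N(d₂) = 0.999907,  e^(−rT) = 0.681963
E₀ = V₀·N(d₁) − D·e^(−rT)·N(d₂)
   = 244.4924·0.999976 − 100.6634·0.681963·0.999907 = 175.844166
B₀ = V₀ − E₀ = 244.4924 − 175.844166 = 68.648234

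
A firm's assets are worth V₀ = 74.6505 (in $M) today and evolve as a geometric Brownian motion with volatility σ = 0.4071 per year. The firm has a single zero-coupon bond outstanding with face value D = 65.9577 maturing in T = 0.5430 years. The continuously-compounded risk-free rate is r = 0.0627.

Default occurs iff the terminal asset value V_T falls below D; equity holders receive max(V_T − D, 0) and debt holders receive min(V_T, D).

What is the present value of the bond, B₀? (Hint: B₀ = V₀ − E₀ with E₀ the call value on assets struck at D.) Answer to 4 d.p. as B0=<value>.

B0=59.8441

d₁ = [ln(V₀/D) + (r + σ²/2)T] / (σ√T)
   = [ln(74.6505/65.9577) + (0.0627 + 0.5·0.4071²)·0.5430] / (0.4071·√0.5430)
   = [0.123804 + 0.079042] / 0.299986 = 0.676183
d₂ = d₁ − σ√T = 0.676183 − 0.299986 = 0.376197
N(d₁) = 0.750538,  N(d₂) = 0.646615,  e^(−rT) = 0.966527
E₀ = V₀·N(d₁) − D·e^(−rT)·N(d₂)
   = 74.6505·0.750538 − 65.9577·0.966527·0.646615 = 14.806396
B₀ = V₀ − E₀ = 74.6505 − 14.806396 = 59.844104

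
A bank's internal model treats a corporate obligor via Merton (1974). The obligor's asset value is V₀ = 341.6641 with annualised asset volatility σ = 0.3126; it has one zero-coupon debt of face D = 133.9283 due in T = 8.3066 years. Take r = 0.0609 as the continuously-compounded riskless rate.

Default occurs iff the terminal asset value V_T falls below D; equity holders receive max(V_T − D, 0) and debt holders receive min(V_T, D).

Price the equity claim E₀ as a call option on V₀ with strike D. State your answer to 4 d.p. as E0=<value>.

E0=264.1287

d₁ = [ln(V₀/D) + (r + σ²/2)T] / (σ√T)
   = [ln(341.6641/133.9283) + (0.0609 + 0.5·0.3126²)·8.3066] / (0.3126·√8.3066)
   = [0.936524 + 0.911727] / 0.900950 = 2.051447
d₂ = d₁ − σ√T = 2.051447 − 0.900950 = 1.150497
N(d₁) = 0.979888,  N(d₂) = 0.875030,  e^(−rT) = 0.602980
E₀ = V₀·N(d₁) − D·e^(−rT)·N(d₂)
   = 341.6641·0.979888 − 133.9283·0.602980·0.875030 = 264.128665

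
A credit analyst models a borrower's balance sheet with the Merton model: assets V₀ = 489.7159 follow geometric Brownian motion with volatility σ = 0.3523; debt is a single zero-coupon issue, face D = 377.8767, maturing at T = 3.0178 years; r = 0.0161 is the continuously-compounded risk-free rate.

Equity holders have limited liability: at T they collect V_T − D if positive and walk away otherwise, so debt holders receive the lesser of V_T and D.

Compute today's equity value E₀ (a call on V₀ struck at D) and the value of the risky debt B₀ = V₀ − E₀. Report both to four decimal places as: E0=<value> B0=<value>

E0=179.1549 B0=310.5610

d₁ = [ln(V₀/D) + (r + σ²/2)T] / (σ√T)
   = [ln(489.7159/377.8767) + (0.0161 + 0.5·0.3523²)·3.0178] / (0.3523·√3.0178)
   = [0.259257 + 0.235864] / 0.612009 = 0.809010
d₂ = d₁ − σ√T = 0.809010 − 0.612009 = 0.197001
N(d₁) = 0.790745,  N(d₂) = 0.578087,  e^(−rT) = 0.952575
E₀ = V₀·N(d₁) − D·e^(−rT)·N(d₂)
   = 489.7159·0.790745 − 377.8767·0.952575·0.578087 = 179.154901
B₀ = V₀ − E₀ = 489.7159 − 179.154901 = 310.560999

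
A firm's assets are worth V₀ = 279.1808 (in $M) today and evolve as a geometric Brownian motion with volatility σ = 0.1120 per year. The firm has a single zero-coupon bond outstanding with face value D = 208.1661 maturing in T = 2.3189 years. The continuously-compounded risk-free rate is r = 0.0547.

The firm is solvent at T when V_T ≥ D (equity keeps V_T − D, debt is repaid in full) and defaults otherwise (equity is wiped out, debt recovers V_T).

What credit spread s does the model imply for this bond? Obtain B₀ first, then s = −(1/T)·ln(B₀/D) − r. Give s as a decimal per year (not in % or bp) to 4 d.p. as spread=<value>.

d₁ = [ln(V₀/D) + (r + σ²/2)T] / (σ√T)
   = [ln(279.1808/208.1661) + (0.0547 + 0.5·0.1120²)·2.3189] / (0.1120·√2.3189)
   = [0.293523 + 0.141388] / 0.170553 = 2.550008
d₂ = d₁ − σ√T = 2.550008 − 0.170553 = 2.379456
N(d₁) = 0.994614,  N(d₂) = 0.991331,  e^(−rT) = 0.880871
E₀ = V₀·N(d₁) − D·e^(−rT)·N(d₂)
   = 279.1808·0.994614 − 208.1661·0.880871·0.991331 = 95.899234
B₀ = V₀ − E₀ = 279.1808 − 95.899234 = 183.281566
spread = −(1/T)·ln(B₀/D) − r = −(1/2.3189)·ln(183.281566/208.1661) − 0.0547 = 0.00020221

spread=0.0002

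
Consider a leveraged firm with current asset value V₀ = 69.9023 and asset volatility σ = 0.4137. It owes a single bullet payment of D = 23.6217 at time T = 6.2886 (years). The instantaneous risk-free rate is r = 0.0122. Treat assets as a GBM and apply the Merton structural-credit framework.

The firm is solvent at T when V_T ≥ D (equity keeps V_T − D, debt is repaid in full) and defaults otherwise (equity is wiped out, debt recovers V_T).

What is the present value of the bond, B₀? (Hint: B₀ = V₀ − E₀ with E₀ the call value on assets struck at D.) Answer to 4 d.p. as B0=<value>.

d₁ = [ln(V₀/D) + (r + σ²/2)T] / (σ√T)
   = [ln(69.9023/23.6217) + (0.0122 + 0.5·0.4137²)·6.2886] / (0.4137·√6.2886)
   = [1.084933 + 0.614861] / 1.037439 = 1.638452
d₂ = d₁ − σ√T = 1.638452 − 1.037439 = 0.601013
N(d₁) = 0.949336,  N(d₂) = 0.726084,  e^(−rT) = 0.926148
E₀ = V₀·N(d₁) − D·e^(−rT)·N(d₂)
   = 69.9023·0.949336 − 23.6217·0.926148·0.726084 = 50.476098
B₀ = V₀ − E₀ = 69.9023 − 50.476098 = 19.426202

B0=19.4262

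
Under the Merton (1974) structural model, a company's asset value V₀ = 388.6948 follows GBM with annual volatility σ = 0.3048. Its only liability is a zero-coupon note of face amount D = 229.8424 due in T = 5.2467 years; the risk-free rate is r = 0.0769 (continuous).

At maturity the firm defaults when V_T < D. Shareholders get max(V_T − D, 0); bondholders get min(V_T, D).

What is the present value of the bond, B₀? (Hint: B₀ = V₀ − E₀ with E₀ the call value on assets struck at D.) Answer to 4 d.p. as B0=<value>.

d₁ = [ln(V₀/D) + (r + σ²/2)T] / (σ√T)
   = [ln(388.6948/229.8424) + (0.0769 + 0.5·0.3048²)·5.2467] / (0.3048·√5.2467)
   = [0.525401 + 0.647188] / 0.698165 = 1.679530
d₂ = d₁ − σ√T = 1.679530 − 0.698165 = 0.981365
N(d₁) = 0.953476,  N(d₂) = 0.836794,  e^(−rT) = 0.667997
E₀ = V₀·N(d₁) − D·e^(−rT)·N(d₂)
   = 388.6948·0.953476 − 229.8424·0.667997·0.836794 = 242.134663
B₀ = V₀ − E₀ = 388.6948 − 242.134663 = 146.560137

B0=146.5601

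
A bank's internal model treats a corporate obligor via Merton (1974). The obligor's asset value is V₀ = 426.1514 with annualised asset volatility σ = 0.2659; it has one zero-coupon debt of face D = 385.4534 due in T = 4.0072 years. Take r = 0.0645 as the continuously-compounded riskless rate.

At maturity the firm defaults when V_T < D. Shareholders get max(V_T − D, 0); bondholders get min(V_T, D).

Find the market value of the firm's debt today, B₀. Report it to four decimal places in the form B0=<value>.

d₁ = [ln(V₀/D) + (r + σ²/2)T] / (σ√T)
   = [ln(426.1514/385.4534) + (0.0645 + 0.5·0.2659²)·4.0072] / (0.2659·√4.0072)
   = [0.100374 + 0.400125] / 0.532278 = 0.940295
d₂ = d₁ − σ√T = 0.940295 − 0.532278 = 0.408017
N(d₁) = 0.826467,  N(d₂) = 0.658369,  e^(−rT) = 0.772237
E₀ = V₀·N(d₁) − D·e^(−rT)·N(d₂)
   = 426.1514·0.826467 − 385.4534·0.772237·0.658369 = 156.229035
B₀ = V₀ − E₀ = 426.1514 − 156.229035 = 269.922365

B0=269.9224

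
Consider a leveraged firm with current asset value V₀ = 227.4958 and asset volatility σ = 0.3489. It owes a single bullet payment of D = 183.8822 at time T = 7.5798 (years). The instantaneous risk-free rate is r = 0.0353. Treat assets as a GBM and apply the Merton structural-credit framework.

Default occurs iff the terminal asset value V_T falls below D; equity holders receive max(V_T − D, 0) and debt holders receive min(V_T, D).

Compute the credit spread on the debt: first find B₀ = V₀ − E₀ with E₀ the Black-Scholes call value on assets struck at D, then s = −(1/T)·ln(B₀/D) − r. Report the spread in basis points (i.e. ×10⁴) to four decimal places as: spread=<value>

spread=341.1310

d₁ = [ln(V₀/D) + (r + σ²/2)T] / (σ√T)
   = [ln(227.4958/183.8822) + (0.0353 + 0.5·0.3489²)·7.5798] / (0.3489·√7.5798)
   = [0.212836 + 0.728916] / 0.960572 = 0.980408
d₂ = d₁ − σ√T = 0.980408 − 0.960572 = 0.019836
N(d₁) = 0.836558,  N(d₂) = 0.507913,  e^(−rT) = 0.765239
E₀ = V₀·N(d₁) − D·e^(−rT)·N(d₂)
   = 227.4958·0.836558 − 183.8822·0.765239·0.507913 = 118.842955
B₀ = V₀ − E₀ = 227.4958 − 118.842955 = 108.652845
spread = −(1/T)·ln(B₀/D) − r = −(1/7.5798)·ln(108.652845/183.8822) − 0.0353 = 0.03411310
in basis points: 0.03411310 × 10⁴ = 341.1310 bp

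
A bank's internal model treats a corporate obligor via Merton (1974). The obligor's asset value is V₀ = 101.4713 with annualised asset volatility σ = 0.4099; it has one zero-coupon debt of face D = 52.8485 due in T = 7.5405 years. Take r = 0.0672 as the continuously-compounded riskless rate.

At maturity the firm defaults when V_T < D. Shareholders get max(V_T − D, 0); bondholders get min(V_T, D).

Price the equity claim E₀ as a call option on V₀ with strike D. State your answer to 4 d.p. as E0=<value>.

E0=74.1839

d₁ = [ln(V₀/D) + (r + σ²/2)T] / (σ√T)
   = [ln(101.4713/52.8485) + (0.0672 + 0.5·0.4099²)·7.5405] / (0.4099·√7.5405)
   = [0.652347 + 1.140192] / 1.125584 = 1.592540
d₂ = d₁ − σ√T = 1.592540 − 1.125584 = 0.466956
N(d₁) = 0.944368,  N(d₂) = 0.679734,  e^(−rT) = 0.602467
E₀ = V₀·N(d₁) − D·e^(−rT)·N(d₂)
   = 101.4713·0.944368 − 52.8485·0.602467·0.679734 = 74.183878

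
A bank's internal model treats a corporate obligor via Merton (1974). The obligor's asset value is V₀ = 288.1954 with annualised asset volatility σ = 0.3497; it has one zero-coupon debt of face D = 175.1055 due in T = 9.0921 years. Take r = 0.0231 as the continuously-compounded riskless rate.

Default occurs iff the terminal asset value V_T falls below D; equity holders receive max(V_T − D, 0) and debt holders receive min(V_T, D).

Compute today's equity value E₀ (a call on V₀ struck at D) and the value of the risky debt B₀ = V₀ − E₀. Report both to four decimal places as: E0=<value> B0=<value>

d₁ = [ln(V₀/D) + (r + σ²/2)T] / (σ√T)
   = [ln(288.1954/175.1055) + (0.0231 + 0.5·0.3497²)·9.0921] / (0.3497·√9.0921)
   = [0.498250 + 0.765964] / 1.054454 = 1.198928
d₂ = d₁ − σ√T = 1.198928 − 1.054454 = 0.144474
N(d₁) = 0.884722,  N(d₂) = 0.557437,  e^(−rT) = 0.810562
E₀ = V₀·N(d₁) − D·e^(−rT)·N(d₂)
   = 288.1954·0.884722 − 175.1055·0.810562·0.557437 = 175.853663
B₀ = V₀ − E₀ = 288.1954 − 175.853663 = 112.341737

E0=175.8537 B0=112.3417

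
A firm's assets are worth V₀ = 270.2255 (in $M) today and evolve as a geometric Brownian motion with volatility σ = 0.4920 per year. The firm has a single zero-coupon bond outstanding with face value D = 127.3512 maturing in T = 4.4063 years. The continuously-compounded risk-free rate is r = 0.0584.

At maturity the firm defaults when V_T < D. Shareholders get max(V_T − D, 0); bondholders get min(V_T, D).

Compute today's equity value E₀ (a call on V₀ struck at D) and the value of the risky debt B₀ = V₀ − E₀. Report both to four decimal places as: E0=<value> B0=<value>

E0=185.2387 B0=84.9868

d₁ = [ln(V₀/D) + (r + σ²/2)T] / (σ√T)
   = [ln(270.2255/127.3512) + (0.0584 + 0.5·0.4920²)·4.4063] / (0.4920·√4.4063)
   = [0.752308 + 0.790631] / 1.032766 = 1.493987
d₂ = d₁ − σ√T = 1.493987 − 1.032766 = 0.461220
N(d₁) = 0.932410,  N(d₂) = 0.677680,  e^(−rT) = 0.773115
E₀ = V₀·N(d₁) − D·e^(−rT)·N(d₂)
   = 270.2255·0.932410 − 127.3512·0.773115·0.677680 = 185.238718
B₀ = V₀ − E₀ = 270.2255 − 185.238718 = 84.986782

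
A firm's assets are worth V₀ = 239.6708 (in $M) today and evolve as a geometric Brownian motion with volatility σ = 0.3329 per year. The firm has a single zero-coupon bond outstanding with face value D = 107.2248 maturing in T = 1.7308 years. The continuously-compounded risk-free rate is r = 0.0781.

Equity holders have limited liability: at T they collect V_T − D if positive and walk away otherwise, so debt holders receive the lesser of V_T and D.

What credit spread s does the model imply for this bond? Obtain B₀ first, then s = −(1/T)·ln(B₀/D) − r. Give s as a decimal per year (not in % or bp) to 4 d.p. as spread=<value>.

d₁ = [ln(V₀/D) + (r + σ²/2)T] / (σ√T)
   = [ln(239.6708/107.2248) + (0.0781 + 0.5·0.3329²)·1.7308] / (0.3329·√1.7308)
   = [0.804339 + 0.231081] / 0.437963 = 2.364173
d₂ = d₁ − σ√T = 2.364173 − 0.437963 = 1.926210
N(d₁) = 0.990965,  N(d₂) = 0.972961,  e^(−rT) = 0.873563
E₀ = V₀·N(d₁) − D·e^(−rT)·N(d₂)
   = 239.6708·0.990965 − 107.2248·0.873563·0.972961 = 146.370438
B₀ = V₀ − E₀ = 239.6708 − 146.370438 = 93.300362
spread = −(1/T)·ln(B₀/D) − r = −(1/1.7308)·ln(93.300362/107.2248) − 0.0781 = 0.00226953

spread=0.0023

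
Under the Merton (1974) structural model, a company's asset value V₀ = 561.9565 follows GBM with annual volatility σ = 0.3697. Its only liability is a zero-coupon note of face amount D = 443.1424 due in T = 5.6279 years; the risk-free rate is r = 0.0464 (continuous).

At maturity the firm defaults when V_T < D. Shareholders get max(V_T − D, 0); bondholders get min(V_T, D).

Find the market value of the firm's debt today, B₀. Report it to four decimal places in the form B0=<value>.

d₁ = [ln(V₀/D) + (r + σ²/2)T] / (σ√T)
   = [ln(561.9565/443.1424) + (0.0464 + 0.5·0.3697²)·5.6279] / (0.3697·√5.6279)
   = [0.237533 + 0.645740] / 0.877047 = 1.007100
d₂ = d₁ − σ√T = 1.007100 − 0.877047 = 0.130053
N(d₁) = 0.843057,  N(d₂) = 0.551738,  e^(−rT) = 0.770177
E₀ = V₀·N(d₁) − D·e^(−rT)·N(d₂)
   = 561.9565·0.843057 − 443.1424·0.770177·0.551738 = 285.453990
B₀ = V₀ − E₀ = 561.9565 − 285.453990 = 276.502510

B0=276.5025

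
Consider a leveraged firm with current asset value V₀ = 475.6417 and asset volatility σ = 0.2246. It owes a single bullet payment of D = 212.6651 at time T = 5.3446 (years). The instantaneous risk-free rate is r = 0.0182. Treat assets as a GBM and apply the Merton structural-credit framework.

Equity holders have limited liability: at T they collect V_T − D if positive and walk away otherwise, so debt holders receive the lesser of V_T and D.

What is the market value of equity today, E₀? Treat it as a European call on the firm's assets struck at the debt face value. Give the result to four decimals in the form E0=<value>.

d₁ = [ln(V₀/D) + (r + σ²/2)T] / (σ√T)
   = [ln(475.6417/212.6651) + (0.0182 + 0.5·0.2246²)·5.3446] / (0.2246·√5.3446)
   = [0.804946 + 0.232076] / 0.519239 = 1.997197
d₂ = d₁ − σ√T = 1.997197 − 0.519239 = 1.477958
N(d₁) = 0.977098,  N(d₂) = 0.930290,  e^(−rT) = 0.907309
E₀ = V₀·N(d₁) − D·e^(−rT)·N(d₂)
   = 475.6417·0.977098 − 212.6651·0.907309·0.930290 = 285.246216

E0=285.2462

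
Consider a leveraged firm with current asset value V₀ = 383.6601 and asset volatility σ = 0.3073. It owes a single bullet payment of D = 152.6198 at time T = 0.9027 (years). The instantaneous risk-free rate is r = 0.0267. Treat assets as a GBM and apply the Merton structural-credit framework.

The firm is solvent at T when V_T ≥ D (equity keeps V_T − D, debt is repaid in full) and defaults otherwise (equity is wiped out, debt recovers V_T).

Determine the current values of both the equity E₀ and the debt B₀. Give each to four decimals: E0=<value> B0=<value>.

d₁ = [ln(V₀/D) + (r + σ²/2)T] / (σ√T)
   = [ln(383.6601/152.6198) + (0.0267 + 0.5·0.3073²)·0.9027] / (0.3073·√0.9027)
   = [0.921807 + 0.066725] / 0.291967 = 3.385761
d₂ = d₁ − σ√T = 3.385761 − 0.291967 = 3.093794
N(d₁) = 0.999645,  N(d₂) = 0.999012,  e^(−rT) = 0.976186
E₀ = V₀·N(d₁) − D·e^(−rT)·N(d₂)
   = 383.6601·0.999645 − 152.6198·0.976186·0.999012 = 234.685826
B₀ = V₀ − E₀ = 383.6601 − 234.685826 = 148.974274

E0=234.6858 B0=148.9743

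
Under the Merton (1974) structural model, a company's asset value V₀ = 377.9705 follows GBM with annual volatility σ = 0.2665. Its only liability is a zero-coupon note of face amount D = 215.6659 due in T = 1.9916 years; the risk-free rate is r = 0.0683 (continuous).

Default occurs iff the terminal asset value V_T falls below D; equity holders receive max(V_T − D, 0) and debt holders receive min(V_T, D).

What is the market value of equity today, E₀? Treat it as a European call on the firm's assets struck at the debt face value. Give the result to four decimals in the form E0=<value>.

d₁ = [ln(V₀/D) + (r + σ²/2)T] / (σ√T)
   = [ln(377.9705/215.6659) + (0.0683 + 0.5·0.2665²)·1.9916] / (0.2665·√1.9916)
   = [0.561086 + 0.206750] / 0.376096 = 2.041598
d₂ = d₁ − σ√T = 2.041598 − 0.376096 = 1.665502
N(d₁) = 0.979404,  N(d₂) = 0.952094,  e^(−rT) = 0.872820
E₀ = V₀·N(d₁) − D·e^(−rT)·N(d₂)
   = 377.9705·0.979404 − 215.6659·0.872820·0.952094 = 190.966240

E0=190.9662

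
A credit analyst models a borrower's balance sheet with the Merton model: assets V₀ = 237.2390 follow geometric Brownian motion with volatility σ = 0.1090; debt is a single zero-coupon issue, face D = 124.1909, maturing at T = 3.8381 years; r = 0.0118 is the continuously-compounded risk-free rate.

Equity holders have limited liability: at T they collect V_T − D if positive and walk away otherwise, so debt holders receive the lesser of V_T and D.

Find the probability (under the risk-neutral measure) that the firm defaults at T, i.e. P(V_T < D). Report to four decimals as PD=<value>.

PD=0.0009

d₁ = [ln(V₀/D) + (r + σ²/2)T] / (σ√T)
   = [ln(237.2390/124.1909) + (0.0118 + 0.5·0.1090²)·3.8381] / (0.1090·√3.8381)
   = [0.647248 + 0.068090] / 0.213543 = 3.349860
d₂ = d₁ − σ√T = 3.349860 − 0.213543 = 3.136317
risk-neutral PD = N(−d₂) = N(-3.136317) = 0.000855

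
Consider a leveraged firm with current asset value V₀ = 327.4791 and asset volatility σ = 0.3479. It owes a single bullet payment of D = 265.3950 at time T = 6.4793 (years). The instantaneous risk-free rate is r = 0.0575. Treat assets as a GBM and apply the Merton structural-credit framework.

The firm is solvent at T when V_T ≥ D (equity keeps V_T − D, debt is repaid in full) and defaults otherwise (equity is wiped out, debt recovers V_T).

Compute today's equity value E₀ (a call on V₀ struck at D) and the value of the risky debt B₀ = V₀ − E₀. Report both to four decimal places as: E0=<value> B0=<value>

d₁ = [ln(V₀/D) + (r + σ²/2)T] / (σ√T)
   = [ln(327.4791/265.3950) + (0.0575 + 0.5·0.3479²)·6.4793] / (0.3479·√6.4793)
   = [0.210205 + 0.764669] / 0.885561 = 1.100855
d₂ = d₁ − σ√T = 1.100855 − 0.885561 = 0.215294
N(d₁) = 0.864520,  N(d₂) = 0.585231,  e^(−rT) = 0.688968
E₀ = V₀·N(d₁) − D·e^(−rT)·N(d₂)
   = 327.4791·0.864520 − 265.3950·0.688968·0.585231 = 176.103497
B₀ = V₀ − E₀ = 327.4791 − 176.103497 = 151.375603

E0=176.1035 B0=151.3756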